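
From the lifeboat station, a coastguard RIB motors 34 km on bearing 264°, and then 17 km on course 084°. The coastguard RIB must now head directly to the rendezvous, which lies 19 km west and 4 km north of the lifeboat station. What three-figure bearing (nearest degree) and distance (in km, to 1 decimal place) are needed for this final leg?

340°, 6.1 km

Leg 1 (264°, 34 km): east 34 sin 264° = -33.81, north 34 cos 264° = -3.55
Leg 2 (084°, 17 km): east 17 sin 84° = 16.91, north 17 cos 84° = 1.78
Current position: (-16.91, -1.78). Target: (-19, 4). Remaining: Δeast = -2.09, Δnorth = 5.78.
Bearing = atan2(-2.09, 5.78) mod 360° = 340.08°; distance = √((-2.09)² + (5.78)²) = 6.144 km.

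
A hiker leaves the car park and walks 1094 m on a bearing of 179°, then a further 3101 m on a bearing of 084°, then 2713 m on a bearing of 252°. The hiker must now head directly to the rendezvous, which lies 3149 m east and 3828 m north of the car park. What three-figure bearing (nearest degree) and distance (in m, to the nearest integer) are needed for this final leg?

Leg 1 (179°, 1094 m): east 1094 sin 179° = 19.09, north 1094 cos 179° = -1093.83
Leg 2 (084°, 3101 m): east 3101 sin 84° = 3084.01, north 3101 cos 84° = 324.14
Leg 3 (252°, 2713 m): east 2713 sin 252° = -2580.22, north 2713 cos 252° = -838.36
Current position: (522.89, -1608.05). Target: (3149, 3828). Remaining: Δeast = 2626.11, Δnorth = 5436.05.
Bearing = atan2(2626.11, 5436.05) mod 360° = 25.78°; distance = √((2626.11)² + (5436.05)²) = 6037.147 m.

026°, 6037 m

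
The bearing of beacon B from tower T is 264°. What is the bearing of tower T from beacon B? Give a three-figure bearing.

Back-bearing = 264° − 180° = 084°.

084°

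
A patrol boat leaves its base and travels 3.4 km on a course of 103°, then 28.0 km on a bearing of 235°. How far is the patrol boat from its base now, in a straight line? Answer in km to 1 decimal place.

25.8 km

Leg 1 (103°, 3.4 km): east 3.4 sin 103° = 3.31, north 3.4 cos 103° = -0.76
Leg 2 (235°, 28.0 km): east 28.0 sin 235° = -22.94, north 28.0 cos 235° = -16.06
Net: -19.62 east, -16.82 north. Distance = √((-19.62)² + (-16.82)²) = 25.849 km.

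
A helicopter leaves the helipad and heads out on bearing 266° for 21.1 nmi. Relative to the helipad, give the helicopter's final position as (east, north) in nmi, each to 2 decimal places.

Leg 1 (266°, 21.1 nmi): east 21.1 sin 266° = -21.05, north 21.1 cos 266° = -1.47
Summing: -21.05 nmi east, -1.47 nmi north → (-21.05, -1.47).

(-21.05, -1.47)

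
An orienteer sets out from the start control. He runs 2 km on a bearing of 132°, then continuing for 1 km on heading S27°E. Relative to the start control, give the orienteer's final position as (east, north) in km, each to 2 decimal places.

Leg 1 (132°, 2 km): east 2 sin 132° = 1.49, north 2 cos 132° = -1.34
Leg 2 (S27°E, 1 km): east 1 sin 153° = 0.45, north 1 cos 153° = -0.89
Summing: 1.94 km east, -2.23 km north → (1.94, -2.23).

(1.94, -2.23)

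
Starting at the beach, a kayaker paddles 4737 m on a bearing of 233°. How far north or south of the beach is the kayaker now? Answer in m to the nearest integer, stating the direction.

2851 m south

Leg 1 (233°, 4737 m): east 4737 sin 233° = -3783.14, north 4737 cos 233° = -2850.80
Net north component: -2850.80 m.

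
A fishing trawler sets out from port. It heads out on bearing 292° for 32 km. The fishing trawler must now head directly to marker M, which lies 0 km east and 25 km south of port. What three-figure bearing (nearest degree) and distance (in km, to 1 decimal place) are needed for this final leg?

Leg 1 (292°, 32 km): east 32 sin 292° = -29.67, north 32 cos 292° = 11.99
Current position: (-29.67, 11.99). Target: (0, -25). Remaining: Δeast = 29.67, Δnorth = -36.99.
Bearing = atan2(29.67, -36.99) mod 360° = 141.26°; distance = √((29.67)² + (-36.99)²) = 47.417 km.

141°, 47.4 km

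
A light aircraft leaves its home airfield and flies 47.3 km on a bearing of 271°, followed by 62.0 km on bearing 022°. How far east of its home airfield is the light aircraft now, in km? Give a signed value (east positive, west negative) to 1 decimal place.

-24.1 km

Leg 1 (271°, 47.3 km): east 47.3 sin 271° = -47.29, north 47.3 cos 271° = 0.83
Leg 2 (022°, 62.0 km): east 62.0 sin 22° = 23.23, north 62.0 cos 22° = 57.49
Net east component: -24.07 km.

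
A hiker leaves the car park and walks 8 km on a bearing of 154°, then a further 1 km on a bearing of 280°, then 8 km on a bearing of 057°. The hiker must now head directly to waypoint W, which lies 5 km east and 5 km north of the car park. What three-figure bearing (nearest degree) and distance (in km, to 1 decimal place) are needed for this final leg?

331°, 8.8 km

Leg 1 (154°, 8 km): east 8 sin 154° = 3.51, north 8 cos 154° = -7.19
Leg 2 (280°, 1 km): east 1 sin 280° = -0.98, north 1 cos 280° = 0.17
Leg 3 (057°, 8 km): east 8 sin 57° = 6.71, north 8 cos 57° = 4.36
Current position: (9.23, -2.66). Target: (5, 5). Remaining: Δeast = -4.23, Δnorth = 7.66.
Bearing = atan2(-4.23, 7.66) mod 360° = 331.08°; distance = √((-4.23)² + (7.66)²) = 8.751 km.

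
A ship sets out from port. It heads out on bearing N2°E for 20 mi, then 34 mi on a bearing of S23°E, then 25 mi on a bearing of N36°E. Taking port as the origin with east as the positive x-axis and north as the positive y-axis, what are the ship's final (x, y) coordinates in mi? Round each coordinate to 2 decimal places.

(28.68, 8.92)

Leg 1 (N2°E, 20 mi): east 20 sin 2° = 0.70, north 20 cos 2° = 19.99
Leg 2 (S23°E, 34 mi): east 34 sin 157° = 13.28, north 34 cos 157° = -31.30
Leg 3 (N36°E, 25 mi): east 25 sin 36° = 14.69, north 25 cos 36° = 20.23
Summing: 28.68 mi east, 8.92 mi north → (28.68, 8.92).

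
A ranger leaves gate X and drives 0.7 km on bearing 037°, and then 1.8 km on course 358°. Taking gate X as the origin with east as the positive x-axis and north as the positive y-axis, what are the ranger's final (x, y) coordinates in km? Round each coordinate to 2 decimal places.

Leg 1 (037°, 0.7 km): east 0.7 sin 37° = 0.42, north 0.7 cos 37° = 0.56
Leg 2 (358°, 1.8 km): east 1.8 sin 358° = -0.06, north 1.8 cos 358° = 1.80
Summing: 0.36 km east, 2.36 km north → (0.36, 2.36).

(0.36, 2.36)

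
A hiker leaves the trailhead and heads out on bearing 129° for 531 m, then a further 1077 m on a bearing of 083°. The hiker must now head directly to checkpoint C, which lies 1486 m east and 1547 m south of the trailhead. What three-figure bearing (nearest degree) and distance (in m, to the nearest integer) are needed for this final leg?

180°, 1344 m

Leg 1 (129°, 531 m): east 531 sin 129° = 412.66, north 531 cos 129° = -334.17
Leg 2 (083°, 1077 m): east 1077 sin 83° = 1068.97, north 1077 cos 83° = 131.25
Current position: (1481.64, -202.92). Target: (1486, -1547). Remaining: Δeast = 4.36, Δnorth = -1344.08.
Bearing = atan2(4.36, -1344.08) mod 360° = 179.81°; distance = √((4.36)² + (-1344.08)²) = 1344.091 m.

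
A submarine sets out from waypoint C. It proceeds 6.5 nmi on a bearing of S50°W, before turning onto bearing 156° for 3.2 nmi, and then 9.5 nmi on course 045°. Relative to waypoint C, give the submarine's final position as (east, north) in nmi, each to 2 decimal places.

(3.04, -0.38)

Leg 1 (S50°W, 6.5 nmi): east 6.5 sin 230° = -4.98, north 6.5 cos 230° = -4.18
Leg 2 (156°, 3.2 nmi): east 3.2 sin 156° = 1.30, north 3.2 cos 156° = -2.92
Leg 3 (045°, 9.5 nmi): east 9.5 sin 45° = 6.72, north 9.5 cos 45° = 6.72
Summing: 3.04 nmi east, -0.38 nmi north → (3.04, -0.38).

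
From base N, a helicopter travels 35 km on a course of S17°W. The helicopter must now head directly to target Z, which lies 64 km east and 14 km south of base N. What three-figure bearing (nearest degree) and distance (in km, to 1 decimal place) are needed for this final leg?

Leg 1 (S17°W, 35 km): east 35 sin 197° = -10.23, north 35 cos 197° = -33.47
Current position: (-10.23, -33.47). Target: (64, -14). Remaining: Δeast = 74.23, Δnorth = 19.47.
Bearing = atan2(74.23, 19.47) mod 360° = 75.30°; distance = √((74.23)² + (19.47)²) = 76.744 km.

075°, 76.7 km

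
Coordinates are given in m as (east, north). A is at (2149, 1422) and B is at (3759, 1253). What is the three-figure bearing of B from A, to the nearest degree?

096°

Δeast = 3759 − 2149 = 1610.00; Δnorth = 1253 − 1422 = -169.00.
Bearing = atan2(Δeast, Δnorth) mod 360° = 95.99° ≈ 096°.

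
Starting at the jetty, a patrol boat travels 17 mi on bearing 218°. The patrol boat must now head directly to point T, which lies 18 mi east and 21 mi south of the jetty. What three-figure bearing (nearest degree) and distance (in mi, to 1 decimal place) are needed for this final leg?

Leg 1 (218°, 17 mi): east 17 sin 218° = -10.47, north 17 cos 218° = -13.40
Current position: (-10.47, -13.40). Target: (18, -21). Remaining: Δeast = 28.47, Δnorth = -7.60.
Bearing = atan2(28.47, -7.60) mod 360° = 104.96°; distance = √((28.47)² + (-7.60)²) = 29.464 mi.

105°, 29.5 mi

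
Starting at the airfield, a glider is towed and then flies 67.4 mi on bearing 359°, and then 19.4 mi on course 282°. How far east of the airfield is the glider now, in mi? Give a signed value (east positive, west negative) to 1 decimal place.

Leg 1 (359°, 67.4 mi): east 67.4 sin 359° = -1.18, north 67.4 cos 359° = 67.39
Leg 2 (282°, 19.4 mi): east 19.4 sin 282° = -18.98, north 19.4 cos 282° = 4.03
Net east component: -20.15 mi.

-20.2 mi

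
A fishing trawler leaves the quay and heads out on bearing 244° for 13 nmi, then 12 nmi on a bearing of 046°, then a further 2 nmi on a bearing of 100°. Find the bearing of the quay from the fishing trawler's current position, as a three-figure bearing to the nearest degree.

Leg 1 (244°, 13 nmi): east 13 sin 244° = -11.68, north 13 cos 244° = -5.70
Leg 2 (046°, 12 nmi): east 12 sin 46° = 8.63, north 12 cos 46° = 8.34
Leg 3 (100°, 2 nmi): east 2 sin 100° = 1.97, north 2 cos 100° = -0.35
Net displacement: -1.08 east, 2.29 north. Direction back to start is (1.08, -2.29): bearing = atan2(1.08, -2.29) mod 360° = 154.69° ≈ 155°.

155°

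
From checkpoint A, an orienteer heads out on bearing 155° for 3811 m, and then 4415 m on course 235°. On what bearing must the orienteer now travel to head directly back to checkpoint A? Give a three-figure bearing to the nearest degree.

Leg 1 (155°, 3811 m): east 3811 sin 155° = 1610.60, north 3811 cos 155° = -3453.94
Leg 2 (235°, 4415 m): east 4415 sin 235° = -3616.56, north 4415 cos 235° = -2532.34
Net displacement: -2005.96 east, -5986.28 north. Direction back to start is (2005.96, 5986.28): bearing = atan2(2005.96, 5986.28) mod 360° = 18.53° ≈ 019°.

019°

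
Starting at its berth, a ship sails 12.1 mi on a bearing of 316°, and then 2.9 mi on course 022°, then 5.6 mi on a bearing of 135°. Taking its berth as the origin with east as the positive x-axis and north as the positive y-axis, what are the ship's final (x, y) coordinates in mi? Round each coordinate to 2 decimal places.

(-3.36, 7.43)

Leg 1 (316°, 12.1 mi): east 12.1 sin 316° = -8.41, north 12.1 cos 316° = 8.70
Leg 2 (022°, 2.9 mi): east 2.9 sin 22° = 1.09, north 2.9 cos 22° = 2.69
Leg 3 (135°, 5.6 mi): east 5.6 sin 135° = 3.96, north 5.6 cos 135° = -3.96
Summing: -3.36 mi east, 7.43 mi north → (-3.36, 7.43).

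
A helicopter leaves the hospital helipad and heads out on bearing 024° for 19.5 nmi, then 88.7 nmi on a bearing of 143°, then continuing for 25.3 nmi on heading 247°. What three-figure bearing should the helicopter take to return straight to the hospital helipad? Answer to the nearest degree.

Leg 1 (024°, 19.5 nmi): east 19.5 sin 24° = 7.93, north 19.5 cos 24° = 17.81
Leg 2 (143°, 88.7 nmi): east 88.7 sin 143° = 53.38, north 88.7 cos 143° = -70.84
Leg 3 (247°, 25.3 nmi): east 25.3 sin 247° = -23.29, north 25.3 cos 247° = -9.89
Net displacement: 38.02 east, -62.91 north. Direction back to start is (-38.02, 62.91): bearing = atan2(-38.02, 62.91) mod 360° = 328.85° ≈ 329°.

329°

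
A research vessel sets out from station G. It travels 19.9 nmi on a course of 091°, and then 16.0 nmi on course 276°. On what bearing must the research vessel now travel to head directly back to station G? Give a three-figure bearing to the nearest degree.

Leg 1 (091°, 19.9 nmi): east 19.9 sin 91° = 19.90, north 19.9 cos 91° = -0.35
Leg 2 (276°, 16.0 nmi): east 16.0 sin 276° = -15.91, north 16.0 cos 276° = 1.67
Net displacement: 3.98 east, 1.33 north. Direction back to start is (-3.98, -1.33): bearing = atan2(-3.98, -1.33) mod 360° = 251.60° ≈ 252°.

252°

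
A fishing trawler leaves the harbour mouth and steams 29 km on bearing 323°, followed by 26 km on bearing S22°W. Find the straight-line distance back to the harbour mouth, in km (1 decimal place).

27.2 km

Leg 1 (323°, 29 km): east 29 sin 323° = -17.45, north 29 cos 323° = 23.16
Leg 2 (S22°W, 26 km): east 26 sin 202° = -9.74, north 26 cos 202° = -24.11
Net: -27.19 east, -0.95 north. Distance = √((-27.19)² + (-0.95)²) = 27.209 km.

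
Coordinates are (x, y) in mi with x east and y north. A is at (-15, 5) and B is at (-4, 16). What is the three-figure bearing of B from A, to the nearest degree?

045°

Δeast = -4 − -15 = 11.00; Δnorth = 16 − 5 = 11.00.
Bearing = atan2(Δeast, Δnorth) mod 360° = 45.00° ≈ 045°.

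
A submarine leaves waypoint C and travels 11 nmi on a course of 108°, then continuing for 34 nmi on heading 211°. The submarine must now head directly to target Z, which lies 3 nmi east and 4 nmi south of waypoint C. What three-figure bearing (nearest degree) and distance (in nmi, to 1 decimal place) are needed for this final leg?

Leg 1 (108°, 11 nmi): east 11 sin 108° = 10.46, north 11 cos 108° = -3.40
Leg 2 (211°, 34 nmi): east 34 sin 211° = -17.51, north 34 cos 211° = -29.14
Current position: (-7.05, -32.54). Target: (3, -4). Remaining: Δeast = 10.05, Δnorth = 28.54.
Bearing = atan2(10.05, 28.54) mod 360° = 19.40°; distance = √((10.05)² + (28.54)²) = 30.260 nmi.

019°, 30.3 nmi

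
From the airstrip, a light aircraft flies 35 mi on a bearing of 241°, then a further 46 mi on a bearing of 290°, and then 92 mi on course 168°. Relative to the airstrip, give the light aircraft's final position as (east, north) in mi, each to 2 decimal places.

(-54.71, -91.22)

Leg 1 (241°, 35 mi): east 35 sin 241° = -30.61, north 35 cos 241° = -16.97
Leg 2 (290°, 46 mi): east 46 sin 290° = -43.23, north 46 cos 290° = 15.73
Leg 3 (168°, 92 mi): east 92 sin 168° = 19.13, north 92 cos 168° = -89.99
Summing: -54.71 mi east, -91.22 mi north → (-54.71, -91.22).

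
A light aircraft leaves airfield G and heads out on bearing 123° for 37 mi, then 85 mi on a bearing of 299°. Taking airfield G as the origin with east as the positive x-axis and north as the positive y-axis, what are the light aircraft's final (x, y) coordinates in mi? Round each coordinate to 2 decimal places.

Leg 1 (123°, 37 mi): east 37 sin 123° = 31.03, north 37 cos 123° = -20.15
Leg 2 (299°, 85 mi): east 85 sin 299° = -74.34, north 85 cos 299° = 41.21
Summing: -43.31 mi east, 21.06 mi north → (-43.31, 21.06).

(-43.31, 21.06)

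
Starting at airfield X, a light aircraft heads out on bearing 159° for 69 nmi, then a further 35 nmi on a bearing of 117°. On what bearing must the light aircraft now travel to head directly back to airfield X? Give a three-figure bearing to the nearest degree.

Leg 1 (159°, 69 nmi): east 69 sin 159° = 24.73, north 69 cos 159° = -64.42
Leg 2 (117°, 35 nmi): east 35 sin 117° = 31.19, north 35 cos 117° = -15.89
Net displacement: 55.91 east, -80.31 north. Direction back to start is (-55.91, 80.31): bearing = atan2(-55.91, 80.31) mod 360° = 325.15° ≈ 325°.

325°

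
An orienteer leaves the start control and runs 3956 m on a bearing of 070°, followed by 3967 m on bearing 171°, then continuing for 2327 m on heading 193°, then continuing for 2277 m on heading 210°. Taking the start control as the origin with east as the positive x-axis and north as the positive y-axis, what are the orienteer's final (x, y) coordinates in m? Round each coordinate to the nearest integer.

(2676, -6804)

Leg 1 (070°, 3956 m): east 3956 sin 70° = 3717.42, north 3956 cos 70° = 1353.03
Leg 2 (171°, 3967 m): east 3967 sin 171° = 620.58, north 3967 cos 171° = -3918.16
Leg 3 (193°, 2327 m): east 2327 sin 193° = -523.46, north 2327 cos 193° = -2267.36
Leg 4 (210°, 2277 m): east 2277 sin 210° = -1138.50, north 2277 cos 210° = -1971.94
Summing: 2676.04 m east, -6804.43 m north → (2676, -6804).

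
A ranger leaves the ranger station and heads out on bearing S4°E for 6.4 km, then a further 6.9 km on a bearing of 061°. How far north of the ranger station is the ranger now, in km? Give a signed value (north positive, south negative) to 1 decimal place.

-3.0 km

Leg 1 (S4°E, 6.4 km): east 6.4 sin 176° = 0.45, north 6.4 cos 176° = -6.38
Leg 2 (061°, 6.9 km): east 6.9 sin 61° = 6.03, north 6.9 cos 61° = 3.35
Net north component: -3.04 km.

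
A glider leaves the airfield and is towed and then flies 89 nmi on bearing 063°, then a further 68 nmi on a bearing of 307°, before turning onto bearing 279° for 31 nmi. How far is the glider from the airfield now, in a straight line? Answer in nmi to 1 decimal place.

86.4 nmi

Leg 1 (063°, 89 nmi): east 89 sin 63° = 79.30, north 89 cos 63° = 40.41
Leg 2 (307°, 68 nmi): east 68 sin 307° = -54.31, north 68 cos 307° = 40.92
Leg 3 (279°, 31 nmi): east 31 sin 279° = -30.62, north 31 cos 279° = 4.85
Net: -5.63 east, 86.18 north. Distance = √((-5.63)² + (86.18)²) = 86.361 nmi.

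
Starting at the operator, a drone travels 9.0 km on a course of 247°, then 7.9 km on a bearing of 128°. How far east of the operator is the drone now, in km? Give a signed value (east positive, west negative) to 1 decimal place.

Leg 1 (247°, 9.0 km): east 9.0 sin 247° = -8.28, north 9.0 cos 247° = -3.52
Leg 2 (128°, 7.9 km): east 7.9 sin 128° = 6.23, north 7.9 cos 128° = -4.86
Net east component: -2.06 km.

-2.1 km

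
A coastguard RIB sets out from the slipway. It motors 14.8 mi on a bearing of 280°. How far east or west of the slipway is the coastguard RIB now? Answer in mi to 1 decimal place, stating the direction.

Leg 1 (280°, 14.8 mi): east 14.8 sin 280° = -14.58, north 14.8 cos 280° = 2.57
Net east component: -14.58 mi.

14.6 mi west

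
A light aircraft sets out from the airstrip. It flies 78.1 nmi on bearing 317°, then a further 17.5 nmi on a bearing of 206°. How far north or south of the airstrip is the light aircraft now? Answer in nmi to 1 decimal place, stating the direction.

Leg 1 (317°, 78.1 nmi): east 78.1 sin 317° = -53.26, north 78.1 cos 317° = 57.12
Leg 2 (206°, 17.5 nmi): east 17.5 sin 206° = -7.67, north 17.5 cos 206° = -15.73
Net north component: 41.39 nmi.

41.4 nmi north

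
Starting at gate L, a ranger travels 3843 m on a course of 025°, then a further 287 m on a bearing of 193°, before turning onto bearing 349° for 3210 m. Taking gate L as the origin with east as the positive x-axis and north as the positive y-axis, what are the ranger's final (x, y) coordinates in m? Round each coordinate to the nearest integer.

Leg 1 (025°, 3843 m): east 3843 sin 25° = 1624.12, north 3843 cos 25° = 3482.94
Leg 2 (193°, 287 m): east 287 sin 193° = -64.56, north 287 cos 193° = -279.64
Leg 3 (349°, 3210 m): east 3210 sin 349° = -612.50, north 3210 cos 349° = 3151.02
Summing: 947.06 m east, 6354.32 m north → (947, 6354).

(947, 6354)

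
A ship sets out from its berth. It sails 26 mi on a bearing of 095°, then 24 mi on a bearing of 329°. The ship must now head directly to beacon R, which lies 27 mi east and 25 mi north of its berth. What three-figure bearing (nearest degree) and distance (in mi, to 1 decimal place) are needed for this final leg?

064°, 15.0 mi

Leg 1 (095°, 26 mi): east 26 sin 95° = 25.90, north 26 cos 95° = -2.27
Leg 2 (329°, 24 mi): east 24 sin 329° = -12.36, north 24 cos 329° = 20.57
Current position: (13.54, 18.31). Target: (27, 25). Remaining: Δeast = 13.46, Δnorth = 6.69.
Bearing = atan2(13.46, 6.69) mod 360° = 63.56°; distance = √((13.46)² + (6.69)²) = 15.033 mi.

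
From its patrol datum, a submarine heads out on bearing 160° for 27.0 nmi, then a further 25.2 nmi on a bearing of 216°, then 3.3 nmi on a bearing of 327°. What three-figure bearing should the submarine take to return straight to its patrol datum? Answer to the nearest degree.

Leg 1 (160°, 27.0 nmi): east 27.0 sin 160° = 9.23, north 27.0 cos 160° = -25.37
Leg 2 (216°, 25.2 nmi): east 25.2 sin 216° = -14.81, north 25.2 cos 216° = -20.39
Leg 3 (327°, 3.3 nmi): east 3.3 sin 327° = -1.80, north 3.3 cos 327° = 2.77
Net displacement: -7.37 east, -42.99 north. Direction back to start is (7.37, 42.99): bearing = atan2(7.37, 42.99) mod 360° = 9.73° ≈ 010°.

010°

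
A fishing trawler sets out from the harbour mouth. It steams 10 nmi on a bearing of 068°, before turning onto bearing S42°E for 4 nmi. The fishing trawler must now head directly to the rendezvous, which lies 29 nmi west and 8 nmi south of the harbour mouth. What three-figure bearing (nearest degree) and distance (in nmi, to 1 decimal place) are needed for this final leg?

258°, 41.9 nmi

Leg 1 (068°, 10 nmi): east 10 sin 68° = 9.27, north 10 cos 68° = 3.75
Leg 2 (S42°E, 4 nmi): east 4 sin 138° = 2.68, north 4 cos 138° = -2.97
Current position: (11.95, 0.77). Target: (-29, -8). Remaining: Δeast = -40.95, Δnorth = -8.77.
Bearing = atan2(-40.95, -8.77) mod 360° = 257.91°; distance = √((-40.95)² + (-8.77)²) = 41.878 nmi.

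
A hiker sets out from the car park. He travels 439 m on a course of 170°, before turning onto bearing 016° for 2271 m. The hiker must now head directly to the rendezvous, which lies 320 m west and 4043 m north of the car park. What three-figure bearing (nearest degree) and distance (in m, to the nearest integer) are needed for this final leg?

Leg 1 (170°, 439 m): east 439 sin 170° = 76.23, north 439 cos 170° = -432.33
Leg 2 (016°, 2271 m): east 2271 sin 16° = 625.97, north 2271 cos 16° = 2183.03
Current position: (702.20, 1750.69). Target: (-320, 4043). Remaining: Δeast = -1022.20, Δnorth = 2292.31.
Bearing = atan2(-1022.20, 2292.31) mod 360° = 335.97°; distance = √((-1022.20)² + (2292.31)²) = 2509.893 m.

336°, 2510 m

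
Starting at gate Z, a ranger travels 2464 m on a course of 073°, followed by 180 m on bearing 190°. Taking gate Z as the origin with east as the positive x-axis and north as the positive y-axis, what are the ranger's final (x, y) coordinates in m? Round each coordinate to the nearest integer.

(2325, 543)

Leg 1 (073°, 2464 m): east 2464 sin 73° = 2356.33, north 2464 cos 73° = 720.40
Leg 2 (190°, 180 m): east 180 sin 190° = -31.26, north 180 cos 190° = -177.27
Summing: 2325.08 m east, 543.14 m north → (2325, 543).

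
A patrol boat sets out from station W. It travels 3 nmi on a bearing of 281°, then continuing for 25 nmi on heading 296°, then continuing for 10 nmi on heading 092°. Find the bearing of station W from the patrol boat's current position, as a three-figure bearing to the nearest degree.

126°

Leg 1 (281°, 3 nmi): east 3 sin 281° = -2.94, north 3 cos 281° = 0.57
Leg 2 (296°, 25 nmi): east 25 sin 296° = -22.47, north 25 cos 296° = 10.96
Leg 3 (092°, 10 nmi): east 10 sin 92° = 9.99, north 10 cos 92° = -0.35
Net displacement: -15.42 east, 11.18 north. Direction back to start is (15.42, -11.18): bearing = atan2(15.42, -11.18) mod 360° = 125.95° ≈ 126°.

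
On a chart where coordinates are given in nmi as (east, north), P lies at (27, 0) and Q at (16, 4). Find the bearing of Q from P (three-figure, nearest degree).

Δeast = 16 − 27 = -11.00; Δnorth = 4 − 0 = 4.00.
Bearing = atan2(Δeast, Δnorth) mod 360° = 289.98° ≈ 290°.

290°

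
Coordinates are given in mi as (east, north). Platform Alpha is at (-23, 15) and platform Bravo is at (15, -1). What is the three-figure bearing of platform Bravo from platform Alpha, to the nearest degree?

113°

Δeast = 15 − -23 = 38.00; Δnorth = -1 − 15 = -16.00.
Bearing = atan2(Δeast, Δnorth) mod 360° = 112.83° ≈ 113°.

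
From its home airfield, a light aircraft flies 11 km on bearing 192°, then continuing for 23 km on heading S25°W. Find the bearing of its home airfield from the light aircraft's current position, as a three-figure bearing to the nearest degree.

021°

Leg 1 (192°, 11 km): east 11 sin 192° = -2.29, north 11 cos 192° = -10.76
Leg 2 (S25°W, 23 km): east 23 sin 205° = -9.72, north 23 cos 205° = -20.85
Net displacement: -12.01 east, -31.60 north. Direction back to start is (12.01, 31.60): bearing = atan2(12.01, 31.60) mod 360° = 20.80° ≈ 021°.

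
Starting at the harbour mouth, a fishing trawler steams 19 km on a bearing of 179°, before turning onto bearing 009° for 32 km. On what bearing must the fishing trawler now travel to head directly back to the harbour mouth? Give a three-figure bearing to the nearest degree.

203°

Leg 1 (179°, 19 km): east 19 sin 179° = 0.33, north 19 cos 179° = -19.00
Leg 2 (009°, 32 km): east 32 sin 9° = 5.01, north 32 cos 9° = 31.61
Net displacement: 5.34 east, 12.61 north. Direction back to start is (-5.34, -12.61): bearing = atan2(-5.34, -12.61) mod 360° = 202.94° ≈ 203°.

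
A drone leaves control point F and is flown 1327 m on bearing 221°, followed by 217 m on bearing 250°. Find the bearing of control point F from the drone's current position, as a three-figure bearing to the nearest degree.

045°

Leg 1 (221°, 1327 m): east 1327 sin 221° = -870.59, north 1327 cos 221° = -1001.50
Leg 2 (250°, 217 m): east 217 sin 250° = -203.91, north 217 cos 250° = -74.22
Net displacement: -1074.50 east, -1075.72 north. Direction back to start is (1074.50, 1075.72): bearing = atan2(1074.50, 1075.72) mod 360° = 44.97° ≈ 045°.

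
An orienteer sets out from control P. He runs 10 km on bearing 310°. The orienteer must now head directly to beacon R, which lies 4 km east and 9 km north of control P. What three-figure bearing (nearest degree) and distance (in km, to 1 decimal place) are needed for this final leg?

078°, 11.9 km

Leg 1 (310°, 10 km): east 10 sin 310° = -7.66, north 10 cos 310° = 6.43
Current position: (-7.66, 6.43). Target: (4, 9). Remaining: Δeast = 11.66, Δnorth = 2.57.
Bearing = atan2(11.66, 2.57) mod 360° = 77.56°; distance = √((11.66)² + (2.57)²) = 11.941 km.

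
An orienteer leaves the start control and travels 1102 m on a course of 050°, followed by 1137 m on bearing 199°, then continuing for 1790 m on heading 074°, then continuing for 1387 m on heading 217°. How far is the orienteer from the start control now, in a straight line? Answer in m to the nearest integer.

Leg 1 (050°, 1102 m): east 1102 sin 50° = 844.18, north 1102 cos 50° = 708.35
Leg 2 (199°, 1137 m): east 1137 sin 199° = -370.17, north 1137 cos 199° = -1075.05
Leg 3 (074°, 1790 m): east 1790 sin 74° = 1720.66, north 1790 cos 74° = 493.39
Leg 4 (217°, 1387 m): east 1387 sin 217° = -834.72, north 1387 cos 217° = -1107.71
Net: 1359.95 east, -981.02 north. Distance = √((1359.95)² + (-981.02)²) = 1676.862 m.

1677 m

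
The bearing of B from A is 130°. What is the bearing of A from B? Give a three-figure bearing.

310°

Back-bearing = 130° + 180° = 310°.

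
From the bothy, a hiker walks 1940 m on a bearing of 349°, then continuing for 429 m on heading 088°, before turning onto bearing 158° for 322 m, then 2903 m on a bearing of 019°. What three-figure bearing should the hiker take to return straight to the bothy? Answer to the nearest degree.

Leg 1 (349°, 1940 m): east 1940 sin 349° = -370.17, north 1940 cos 349° = 1904.36
Leg 2 (088°, 429 m): east 429 sin 88° = 428.74, north 429 cos 88° = 14.97
Leg 3 (158°, 322 m): east 322 sin 158° = 120.62, north 322 cos 158° = -298.55
Leg 4 (019°, 2903 m): east 2903 sin 19° = 945.12, north 2903 cos 19° = 2744.84
Net displacement: 1124.32 east, 4365.62 north. Direction back to start is (-1124.32, -4365.62): bearing = atan2(-1124.32, -4365.62) mod 360° = 194.44° ≈ 194°.

194°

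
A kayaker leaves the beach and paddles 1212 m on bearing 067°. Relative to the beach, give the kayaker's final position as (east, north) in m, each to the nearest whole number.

Leg 1 (067°, 1212 m): east 1212 sin 67° = 1115.65, north 1212 cos 67° = 473.57
Summing: 1115.65 m east, 473.57 m north → (1116, 474).

(1116, 474)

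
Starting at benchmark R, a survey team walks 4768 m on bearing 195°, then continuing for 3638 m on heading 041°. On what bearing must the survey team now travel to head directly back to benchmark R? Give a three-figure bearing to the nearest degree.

328°

Leg 1 (195°, 4768 m): east 4768 sin 195° = -1234.05, north 4768 cos 195° = -4605.53
Leg 2 (041°, 3638 m): east 3638 sin 41° = 2386.74, north 3638 cos 41° = 2745.63
Net displacement: 1152.69 east, -1859.90 north. Direction back to start is (-1152.69, 1859.90): bearing = atan2(-1152.69, 1859.90) mod 360° = 328.21° ≈ 328°.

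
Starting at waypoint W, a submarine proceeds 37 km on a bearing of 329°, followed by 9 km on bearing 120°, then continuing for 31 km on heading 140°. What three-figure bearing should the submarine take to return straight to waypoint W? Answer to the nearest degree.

Leg 1 (329°, 37 km): east 37 sin 329° = -19.06, north 37 cos 329° = 31.72
Leg 2 (120°, 9 km): east 9 sin 120° = 7.79, north 9 cos 120° = -4.50
Leg 3 (140°, 31 km): east 31 sin 140° = 19.93, north 31 cos 140° = -23.75
Net displacement: 8.66 east, 3.47 north. Direction back to start is (-8.66, -3.47): bearing = atan2(-8.66, -3.47) mod 360° = 248.19° ≈ 248°.

248°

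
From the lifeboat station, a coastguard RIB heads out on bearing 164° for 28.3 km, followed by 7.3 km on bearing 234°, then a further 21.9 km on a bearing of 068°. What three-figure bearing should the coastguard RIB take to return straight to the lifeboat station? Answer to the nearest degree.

Leg 1 (164°, 28.3 km): east 28.3 sin 164° = 7.80, north 28.3 cos 164° = -27.20
Leg 2 (234°, 7.3 km): east 7.3 sin 234° = -5.91, north 7.3 cos 234° = -4.29
Leg 3 (068°, 21.9 km): east 21.9 sin 68° = 20.31, north 21.9 cos 68° = 8.20
Net displacement: 22.20 east, -23.29 north. Direction back to start is (-22.20, 23.29): bearing = atan2(-22.20, 23.29) mod 360° = 316.37° ≈ 316°.

316°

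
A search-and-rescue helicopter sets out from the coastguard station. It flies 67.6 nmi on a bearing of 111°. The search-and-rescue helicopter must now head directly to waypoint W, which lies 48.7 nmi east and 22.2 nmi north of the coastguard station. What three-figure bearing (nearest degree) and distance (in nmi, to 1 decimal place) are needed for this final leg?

343°, 48.6 nmi

Leg 1 (111°, 67.6 nmi): east 67.6 sin 111° = 63.11, north 67.6 cos 111° = -24.23
Current position: (63.11, -24.23). Target: (48.7, 22.2). Remaining: Δeast = -14.41, Δnorth = 46.43.
Bearing = atan2(-14.41, 46.43) mod 360° = 342.76°; distance = √((-14.41)² + (46.43)²) = 48.611 nmi.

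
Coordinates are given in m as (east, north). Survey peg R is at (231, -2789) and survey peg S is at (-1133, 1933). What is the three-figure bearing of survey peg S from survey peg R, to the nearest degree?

Δeast = -1133 − 231 = -1364.00; Δnorth = 1933 − -2789 = 4722.00.
Bearing = atan2(Δeast, Δnorth) mod 360° = 343.89° ≈ 344°.

344°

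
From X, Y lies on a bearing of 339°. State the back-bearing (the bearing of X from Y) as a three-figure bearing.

Back-bearing = 339° − 180° = 159°.

159°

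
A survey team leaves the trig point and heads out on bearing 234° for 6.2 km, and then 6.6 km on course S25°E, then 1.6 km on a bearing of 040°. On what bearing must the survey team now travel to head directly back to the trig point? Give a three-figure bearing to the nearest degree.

008°

Leg 1 (234°, 6.2 km): east 6.2 sin 234° = -5.02, north 6.2 cos 234° = -3.64
Leg 2 (S25°E, 6.6 km): east 6.6 sin 155° = 2.79, north 6.6 cos 155° = -5.98
Leg 3 (040°, 1.6 km): east 1.6 sin 40° = 1.03, north 1.6 cos 40° = 1.23
Net displacement: -1.20 east, -8.40 north. Direction back to start is (1.20, 8.40): bearing = atan2(1.20, 8.40) mod 360° = 8.12° ≈ 008°.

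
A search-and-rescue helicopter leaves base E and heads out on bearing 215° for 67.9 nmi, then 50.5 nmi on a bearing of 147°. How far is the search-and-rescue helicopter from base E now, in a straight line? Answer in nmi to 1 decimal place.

98.6 nmi

Leg 1 (215°, 67.9 nmi): east 67.9 sin 215° = -38.95, north 67.9 cos 215° = -55.62
Leg 2 (147°, 50.5 nmi): east 50.5 sin 147° = 27.50, north 50.5 cos 147° = -42.35
Net: -11.44 east, -97.97 north. Distance = √((-11.44)² + (-97.97)²) = 98.639 nmi.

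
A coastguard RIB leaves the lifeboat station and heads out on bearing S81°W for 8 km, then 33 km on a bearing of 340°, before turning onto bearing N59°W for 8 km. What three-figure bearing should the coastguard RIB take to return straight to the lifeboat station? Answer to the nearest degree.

Leg 1 (S81°W, 8 km): east 8 sin 261° = -7.90, north 8 cos 261° = -1.25
Leg 2 (340°, 33 km): east 33 sin 340° = -11.29, north 33 cos 340° = 31.01
Leg 3 (N59°W, 8 km): east 8 sin 301° = -6.86, north 8 cos 301° = 4.12
Net displacement: -26.05 east, 33.88 north. Direction back to start is (26.05, -33.88): bearing = atan2(26.05, -33.88) mod 360° = 142.45° ≈ 142°.

142°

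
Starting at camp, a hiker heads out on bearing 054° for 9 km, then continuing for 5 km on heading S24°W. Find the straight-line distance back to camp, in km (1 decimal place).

5.3 km

Leg 1 (054°, 9 km): east 9 sin 54° = 7.28, north 9 cos 54° = 5.29
Leg 2 (S24°W, 5 km): east 5 sin 204° = -2.03, north 5 cos 204° = -4.57
Net: 5.25 east, 0.72 north. Distance = √((5.25)² + (0.72)²) = 5.297 km.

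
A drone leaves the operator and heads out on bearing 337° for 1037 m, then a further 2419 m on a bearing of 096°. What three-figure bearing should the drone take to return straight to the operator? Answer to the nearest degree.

251°

Leg 1 (337°, 1037 m): east 1037 sin 337° = -405.19, north 1037 cos 337° = 954.56
Leg 2 (096°, 2419 m): east 2419 sin 96° = 2405.75, north 2419 cos 96° = -252.85
Net displacement: 2000.56 east, 701.71 north. Direction back to start is (-2000.56, -701.71): bearing = atan2(-2000.56, -701.71) mod 360° = 250.67° ≈ 251°.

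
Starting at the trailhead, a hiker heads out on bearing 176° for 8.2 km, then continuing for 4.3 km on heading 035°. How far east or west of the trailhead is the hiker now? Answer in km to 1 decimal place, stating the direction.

3.0 km east

Leg 1 (176°, 8.2 km): east 8.2 sin 176° = 0.57, north 8.2 cos 176° = -8.18
Leg 2 (035°, 4.3 km): east 4.3 sin 35° = 2.47, north 4.3 cos 35° = 3.52
Net east component: 3.04 km.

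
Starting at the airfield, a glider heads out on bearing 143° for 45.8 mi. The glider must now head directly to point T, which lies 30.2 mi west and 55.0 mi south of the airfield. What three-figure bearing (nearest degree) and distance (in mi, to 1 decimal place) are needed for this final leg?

Leg 1 (143°, 45.8 mi): east 45.8 sin 143° = 27.56, north 45.8 cos 143° = -36.58
Current position: (27.56, -36.58). Target: (-30.2, -55.0). Remaining: Δeast = -57.76, Δnorth = -18.42.
Bearing = atan2(-57.76, -18.42) mod 360° = 252.31°; distance = √((-57.76)² + (-18.42)²) = 60.630 mi.

252°, 60.6 mi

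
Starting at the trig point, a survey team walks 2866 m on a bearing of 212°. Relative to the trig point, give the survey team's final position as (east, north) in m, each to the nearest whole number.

Leg 1 (212°, 2866 m): east 2866 sin 212° = -1518.75, north 2866 cos 212° = -2430.51
Summing: -1518.75 m east, -2430.51 m north → (-1519, -2431).

(-1519, -2431)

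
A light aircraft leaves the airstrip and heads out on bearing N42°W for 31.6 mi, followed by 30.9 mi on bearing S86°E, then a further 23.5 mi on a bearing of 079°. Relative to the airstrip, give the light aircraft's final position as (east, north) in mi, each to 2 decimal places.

(32.75, 25.81)

Leg 1 (N42°W, 31.6 mi): east 31.6 sin 318° = -21.14, north 31.6 cos 318° = 23.48
Leg 2 (S86°E, 30.9 mi): east 30.9 sin 94° = 30.82, north 30.9 cos 94° = -2.16
Leg 3 (079°, 23.5 mi): east 23.5 sin 79° = 23.07, north 23.5 cos 79° = 4.48
Summing: 32.75 mi east, 25.81 mi north → (32.75, 25.81).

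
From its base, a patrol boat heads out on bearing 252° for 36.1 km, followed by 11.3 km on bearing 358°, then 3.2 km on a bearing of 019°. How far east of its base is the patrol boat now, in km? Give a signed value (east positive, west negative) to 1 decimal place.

-33.7 km

Leg 1 (252°, 36.1 km): east 36.1 sin 252° = -34.33, north 36.1 cos 252° = -11.16
Leg 2 (358°, 11.3 km): east 11.3 sin 358° = -0.39, north 11.3 cos 358° = 11.29
Leg 3 (019°, 3.2 km): east 3.2 sin 19° = 1.04, north 3.2 cos 19° = 3.03
Net east component: -33.69 km.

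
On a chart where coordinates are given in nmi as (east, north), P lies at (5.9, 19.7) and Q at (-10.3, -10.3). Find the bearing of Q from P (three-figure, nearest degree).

208°

Δeast = -10.3 − 5.9 = -16.20; Δnorth = -10.3 − 19.7 = -30.00.
Bearing = atan2(Δeast, Δnorth) mod 360° = 208.37° ≈ 208°.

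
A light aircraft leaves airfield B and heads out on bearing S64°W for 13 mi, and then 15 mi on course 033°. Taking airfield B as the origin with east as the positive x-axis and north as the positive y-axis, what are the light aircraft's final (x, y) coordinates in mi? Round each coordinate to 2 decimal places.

(-3.51, 6.88)

Leg 1 (S64°W, 13 mi): east 13 sin 244° = -11.68, north 13 cos 244° = -5.70
Leg 2 (033°, 15 mi): east 15 sin 33° = 8.17, north 15 cos 33° = 12.58
Summing: -3.51 mi east, 6.88 mi north → (-3.51, 6.88).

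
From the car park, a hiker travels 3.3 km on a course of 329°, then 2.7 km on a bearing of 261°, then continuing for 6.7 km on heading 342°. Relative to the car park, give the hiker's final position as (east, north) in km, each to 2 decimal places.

(-6.44, 8.78)

Leg 1 (329°, 3.3 km): east 3.3 sin 329° = -1.70, north 3.3 cos 329° = 2.83
Leg 2 (261°, 2.7 km): east 2.7 sin 261° = -2.67, north 2.7 cos 261° = -0.42
Leg 3 (342°, 6.7 km): east 6.7 sin 342° = -2.07, north 6.7 cos 342° = 6.37
Summing: -6.44 km east, 8.78 km north → (-6.44, 8.78).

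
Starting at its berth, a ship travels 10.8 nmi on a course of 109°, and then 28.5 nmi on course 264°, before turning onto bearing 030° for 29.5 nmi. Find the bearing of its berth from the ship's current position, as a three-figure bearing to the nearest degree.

170°

Leg 1 (109°, 10.8 nmi): east 10.8 sin 109° = 10.21, north 10.8 cos 109° = -3.52
Leg 2 (264°, 28.5 nmi): east 28.5 sin 264° = -28.34, north 28.5 cos 264° = -2.98
Leg 3 (030°, 29.5 nmi): east 29.5 sin 30° = 14.75, north 29.5 cos 30° = 25.55
Net displacement: -3.38 east, 19.05 north. Direction back to start is (3.38, -19.05): bearing = atan2(3.38, -19.05) mod 360° = 169.93° ≈ 170°.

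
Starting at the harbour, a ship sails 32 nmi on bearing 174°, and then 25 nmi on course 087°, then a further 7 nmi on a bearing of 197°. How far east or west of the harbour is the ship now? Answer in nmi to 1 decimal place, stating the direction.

26.3 nmi east

Leg 1 (174°, 32 nmi): east 32 sin 174° = 3.34, north 32 cos 174° = -31.82
Leg 2 (087°, 25 nmi): east 25 sin 87° = 24.97, north 25 cos 87° = 1.31
Leg 3 (197°, 7 nmi): east 7 sin 197° = -2.05, north 7 cos 197° = -6.69
Net east component: 26.26 nmi.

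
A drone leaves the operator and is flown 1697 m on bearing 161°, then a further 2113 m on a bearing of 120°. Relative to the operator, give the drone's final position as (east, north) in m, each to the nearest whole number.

(2382, -2661)

Leg 1 (161°, 1697 m): east 1697 sin 161° = 552.49, north 1697 cos 161° = -1604.55
Leg 2 (120°, 2113 m): east 2113 sin 120° = 1829.91, north 2113 cos 120° = -1056.50
Summing: 2382.40 m east, -2661.05 m north → (2382, -2661).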